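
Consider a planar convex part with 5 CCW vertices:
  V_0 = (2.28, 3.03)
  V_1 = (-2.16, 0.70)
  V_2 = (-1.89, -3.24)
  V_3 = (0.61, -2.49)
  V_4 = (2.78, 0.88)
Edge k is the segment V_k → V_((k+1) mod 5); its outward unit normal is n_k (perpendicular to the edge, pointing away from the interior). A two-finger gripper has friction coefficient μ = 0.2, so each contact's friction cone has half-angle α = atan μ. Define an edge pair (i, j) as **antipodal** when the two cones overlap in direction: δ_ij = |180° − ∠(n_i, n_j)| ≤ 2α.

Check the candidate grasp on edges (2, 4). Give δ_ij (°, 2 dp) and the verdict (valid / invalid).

α = atan 0.2 = 11.31°;  2α = 22.62°
edge 2: e_2 = (+2.50, +0.75);  n_2 = (+0.2873, -0.9578)
edge 4: e_4 = (-0.50, +2.15);  n_4 = (+0.9740, +0.2265)
∠(n_2, n_4) = 86.39°
δ = |180° − 86.39°| = 93.61°
93.61° > 2α = 22.62°  →  invalid

δ = 93.61°, invalid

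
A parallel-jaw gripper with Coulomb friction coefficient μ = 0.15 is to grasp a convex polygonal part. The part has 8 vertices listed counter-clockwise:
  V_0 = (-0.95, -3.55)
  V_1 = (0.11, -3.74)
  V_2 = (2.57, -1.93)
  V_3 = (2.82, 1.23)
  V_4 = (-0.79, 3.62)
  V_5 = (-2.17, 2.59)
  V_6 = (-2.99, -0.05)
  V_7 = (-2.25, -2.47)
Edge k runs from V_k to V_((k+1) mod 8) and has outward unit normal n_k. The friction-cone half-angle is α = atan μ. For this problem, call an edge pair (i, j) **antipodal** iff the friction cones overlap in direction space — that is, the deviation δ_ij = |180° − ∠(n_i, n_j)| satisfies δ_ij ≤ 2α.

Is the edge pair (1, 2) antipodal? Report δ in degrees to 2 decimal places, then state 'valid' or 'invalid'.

δ = 130.87°, invalid

α = atan 0.15 = 8.53°;  2α = 17.06°
edge 1: e_1 = (+2.46, +1.81);  n_1 = (+0.5926, -0.8055)
edge 2: e_2 = (+0.25, +3.16);  n_2 = (+0.9969, -0.0789)
∠(n_1, n_2) = 49.13°
δ = |180° − 49.13°| = 130.87°
130.87° > 2α = 17.06°  →  invalid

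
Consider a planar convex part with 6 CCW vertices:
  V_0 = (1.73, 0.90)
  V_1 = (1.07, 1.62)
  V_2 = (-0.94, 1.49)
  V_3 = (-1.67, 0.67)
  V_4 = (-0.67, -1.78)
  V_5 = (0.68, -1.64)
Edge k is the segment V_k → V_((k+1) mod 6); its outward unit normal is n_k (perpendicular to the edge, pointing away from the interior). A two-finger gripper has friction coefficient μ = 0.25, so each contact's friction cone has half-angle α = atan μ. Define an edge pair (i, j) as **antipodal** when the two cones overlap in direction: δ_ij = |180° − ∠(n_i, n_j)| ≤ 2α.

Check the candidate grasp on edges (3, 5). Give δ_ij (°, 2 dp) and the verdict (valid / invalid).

δ = 44.66°, invalid

α = atan 0.25 = 14.04°;  2α = 28.07°
edge 3: e_3 = (+1.00, -2.45);  n_3 = (-0.9258, -0.3779)
edge 5: e_5 = (+1.05, +2.54);  n_5 = (+0.9241, -0.3820)
∠(n_3, n_5) = 135.34°
δ = |180° − 135.34°| = 44.66°
44.66° > 2α = 28.07°  →  invalid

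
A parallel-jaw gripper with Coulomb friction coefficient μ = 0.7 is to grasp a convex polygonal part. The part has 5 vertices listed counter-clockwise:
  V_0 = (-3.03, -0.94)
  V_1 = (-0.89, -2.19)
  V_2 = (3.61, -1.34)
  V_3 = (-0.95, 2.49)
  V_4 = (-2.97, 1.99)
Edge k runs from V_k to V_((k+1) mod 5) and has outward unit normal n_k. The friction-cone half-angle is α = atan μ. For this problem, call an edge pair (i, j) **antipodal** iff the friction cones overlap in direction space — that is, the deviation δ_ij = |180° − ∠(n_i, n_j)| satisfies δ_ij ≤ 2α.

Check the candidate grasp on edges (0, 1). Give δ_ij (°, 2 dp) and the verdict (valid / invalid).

δ = 139.01°, invalid

α = atan 0.7 = 34.99°;  2α = 69.98°
edge 0: e_0 = (+2.14, -1.25);  n_0 = (-0.5044, -0.8635)
edge 1: e_1 = (+4.50, +0.85);  n_1 = (+0.1856, -0.9826)
∠(n_0, n_1) = 40.99°
δ = |180° − 40.99°| = 139.01°
139.01° > 2α = 69.98°  →  invalid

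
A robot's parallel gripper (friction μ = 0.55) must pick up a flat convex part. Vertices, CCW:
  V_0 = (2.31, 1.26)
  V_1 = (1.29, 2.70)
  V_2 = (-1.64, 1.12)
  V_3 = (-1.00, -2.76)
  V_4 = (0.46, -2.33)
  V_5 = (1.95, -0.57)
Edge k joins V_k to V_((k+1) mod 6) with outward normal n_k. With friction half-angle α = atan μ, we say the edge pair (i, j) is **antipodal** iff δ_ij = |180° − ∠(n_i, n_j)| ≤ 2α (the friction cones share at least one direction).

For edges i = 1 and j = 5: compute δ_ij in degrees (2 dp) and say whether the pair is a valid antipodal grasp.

α = atan 0.55 = 28.81°;  2α = 57.62°
edge 1: e_1 = (-2.93, -1.58);  n_1 = (-0.4746, +0.8802)
edge 5: e_5 = (+0.36, +1.83);  n_5 = (+0.9812, -0.1930)
∠(n_1, n_5) = 129.46°
δ = |180° − 129.46°| = 50.54°
50.54° ≤ 2α = 57.62°  →  valid

δ = 50.54°, valid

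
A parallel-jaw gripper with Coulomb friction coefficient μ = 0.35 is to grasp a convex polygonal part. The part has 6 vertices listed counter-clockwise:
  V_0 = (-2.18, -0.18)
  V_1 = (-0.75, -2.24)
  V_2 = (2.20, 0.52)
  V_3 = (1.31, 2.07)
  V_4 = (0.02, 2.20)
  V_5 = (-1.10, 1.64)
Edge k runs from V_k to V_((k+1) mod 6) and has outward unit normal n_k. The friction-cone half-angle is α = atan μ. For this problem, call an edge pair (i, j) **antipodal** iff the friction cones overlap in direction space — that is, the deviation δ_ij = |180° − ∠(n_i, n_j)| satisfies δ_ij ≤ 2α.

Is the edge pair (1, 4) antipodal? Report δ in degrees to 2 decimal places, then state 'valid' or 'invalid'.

δ = 16.53°, valid

α = atan 0.35 = 19.29°;  2α = 38.58°
edge 1: e_1 = (+2.95, +2.76);  n_1 = (+0.6832, -0.7302)
edge 4: e_4 = (-1.12, -0.56);  n_4 = (-0.4472, +0.8944)
∠(n_1, n_4) = 163.47°
δ = |180° − 163.47°| = 16.53°
16.53° ≤ 2α = 38.58°  →  valid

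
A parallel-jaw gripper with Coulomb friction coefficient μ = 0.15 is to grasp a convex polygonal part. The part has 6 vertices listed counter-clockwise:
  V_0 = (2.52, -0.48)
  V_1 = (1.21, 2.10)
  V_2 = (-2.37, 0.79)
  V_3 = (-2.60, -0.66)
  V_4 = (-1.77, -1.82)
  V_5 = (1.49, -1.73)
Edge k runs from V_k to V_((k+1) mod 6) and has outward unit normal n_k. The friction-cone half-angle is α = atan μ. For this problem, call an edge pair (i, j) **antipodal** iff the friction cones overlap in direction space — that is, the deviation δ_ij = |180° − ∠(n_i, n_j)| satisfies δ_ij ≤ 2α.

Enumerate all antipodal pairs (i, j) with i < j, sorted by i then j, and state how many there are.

count = 1; pairs: (0,3)

α = atan 0.15 = 8.53°;  2α = 17.06°
n_0 = (+0.8916, +0.4527)
n_1 = (-0.3436, +0.9391)
n_2 = (-0.9877, +0.1567)
n_3 = (-0.8133, -0.5819)
n_4 = (+0.0276, -0.9996)
n_5 = (+0.7718, -0.6359)
  (0,1): δ = 96.82°  ·
  (0,2): δ = 35.93°  ·
  (0,3): δ = 8.67°  ✓
  (0,4): δ = 64.66°  ·
  (0,5): δ = 113.59°  ·
  (1,2): δ = 119.11°  ·
  (1,3): δ = 74.51°  ·
  (1,4): δ = 18.52°  ·
  (1,5): δ = 30.41°  ·
  (2,3): δ = 135.40°  ·
  (2,4): δ = 79.41°  ·
  (2,5): δ = 30.48°  ·
  (3,4): δ = 124.00°  ·
  (3,5): δ = 75.07°  ·
  (4,5): δ = 131.07°  ·
antipodal pairs: 1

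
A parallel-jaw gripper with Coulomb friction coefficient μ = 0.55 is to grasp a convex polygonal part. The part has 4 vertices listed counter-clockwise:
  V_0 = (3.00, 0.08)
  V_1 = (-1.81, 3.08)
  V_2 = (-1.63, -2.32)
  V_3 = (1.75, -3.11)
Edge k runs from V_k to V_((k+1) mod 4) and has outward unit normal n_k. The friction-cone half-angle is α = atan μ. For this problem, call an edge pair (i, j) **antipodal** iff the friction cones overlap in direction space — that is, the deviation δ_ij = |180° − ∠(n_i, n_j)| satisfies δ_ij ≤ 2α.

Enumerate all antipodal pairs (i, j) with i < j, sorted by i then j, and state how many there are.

α = atan 0.55 = 28.81°;  2α = 57.62°
n_0 = (+0.5292, +0.8485)
n_1 = (-0.9994, -0.0333)
n_2 = (-0.2276, -0.9738)
n_3 = (+0.9311, -0.3648)
  (0,1): δ = 56.14°  ✓
  (0,2): δ = 18.80°  ✓
  (0,3): δ = 100.55°  ·
  (1,2): δ = 105.06°  ·
  (1,3): δ = 23.31°  ✓
  (2,3): δ = 98.24°  ·
antipodal pairs: 3

count = 3; pairs: (0,1), (0,2), (1,3)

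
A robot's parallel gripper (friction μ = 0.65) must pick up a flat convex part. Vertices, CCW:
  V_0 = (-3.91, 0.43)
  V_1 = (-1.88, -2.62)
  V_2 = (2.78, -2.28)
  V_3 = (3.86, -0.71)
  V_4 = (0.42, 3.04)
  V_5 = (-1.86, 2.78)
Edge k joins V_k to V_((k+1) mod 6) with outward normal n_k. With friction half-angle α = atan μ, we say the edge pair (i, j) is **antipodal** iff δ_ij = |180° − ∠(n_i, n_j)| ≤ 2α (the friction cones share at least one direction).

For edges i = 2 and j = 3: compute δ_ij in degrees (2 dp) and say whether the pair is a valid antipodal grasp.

δ = 102.94°, invalid

α = atan 0.65 = 33.02°;  2α = 66.05°
edge 2: e_2 = (+1.08, +1.57);  n_2 = (+0.8239, -0.5668)
edge 3: e_3 = (-3.44, +3.75);  n_3 = (+0.7369, +0.6760)
∠(n_2, n_3) = 77.06°
δ = |180° − 77.06°| = 102.94°
102.94° > 2α = 66.05°  →  invalid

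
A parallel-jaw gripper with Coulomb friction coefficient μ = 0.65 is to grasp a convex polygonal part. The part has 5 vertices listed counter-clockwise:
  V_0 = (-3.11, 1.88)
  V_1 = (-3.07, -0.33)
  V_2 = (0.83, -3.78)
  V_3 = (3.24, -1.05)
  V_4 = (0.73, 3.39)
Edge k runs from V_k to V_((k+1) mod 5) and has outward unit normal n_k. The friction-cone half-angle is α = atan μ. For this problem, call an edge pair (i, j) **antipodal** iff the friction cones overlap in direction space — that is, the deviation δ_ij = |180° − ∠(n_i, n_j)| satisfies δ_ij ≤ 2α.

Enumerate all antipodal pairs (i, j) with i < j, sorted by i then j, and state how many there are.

α = atan 0.65 = 33.02°;  2α = 66.05°
n_0 = (-0.9998, -0.0181)
n_1 = (-0.6626, -0.7490)
n_2 = (+0.7497, -0.6618)
n_3 = (+0.8705, +0.4921)
n_4 = (-0.3660, +0.9306)
  (0,1): δ = 132.53°  ·
  (0,2): δ = 42.47°  ✓
  (0,3): δ = 28.44°  ✓
  (0,4): δ = 110.43°  ·
  (1,2): δ = 89.94°  ·
  (1,3): δ = 19.02°  ✓
  (1,4): δ = 62.96°  ✓
  (2,3): δ = 109.08°  ·
  (2,4): δ = 27.10°  ✓
  (3,4): δ = 98.01°  ·
antipodal pairs: 5

count = 5; pairs: (0,2), (0,3), (1,3), (1,4), (2,4)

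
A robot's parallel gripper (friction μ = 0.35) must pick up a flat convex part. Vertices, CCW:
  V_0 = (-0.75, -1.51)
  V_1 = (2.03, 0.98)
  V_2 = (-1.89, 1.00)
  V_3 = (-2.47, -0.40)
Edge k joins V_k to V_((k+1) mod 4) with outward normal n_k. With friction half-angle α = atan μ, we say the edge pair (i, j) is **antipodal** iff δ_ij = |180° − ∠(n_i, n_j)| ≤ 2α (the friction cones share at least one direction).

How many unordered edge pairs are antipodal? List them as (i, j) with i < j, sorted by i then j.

α = atan 0.35 = 19.29°;  2α = 38.58°
n_0 = (+0.6672, -0.7449)
n_1 = (+0.0051, +1.0000)
n_2 = (-0.9239, +0.3827)
n_3 = (-0.5422, -0.8402)
  (0,1): δ = 42.14°  ·
  (0,2): δ = 25.65°  ✓
  (0,3): δ = 105.31°  ·
  (1,2): δ = 112.21°  ·
  (1,3): δ = 32.54°  ✓
  (2,3): δ = 100.33°  ·
antipodal pairs: 2

count = 2; pairs: (0,2), (1,3)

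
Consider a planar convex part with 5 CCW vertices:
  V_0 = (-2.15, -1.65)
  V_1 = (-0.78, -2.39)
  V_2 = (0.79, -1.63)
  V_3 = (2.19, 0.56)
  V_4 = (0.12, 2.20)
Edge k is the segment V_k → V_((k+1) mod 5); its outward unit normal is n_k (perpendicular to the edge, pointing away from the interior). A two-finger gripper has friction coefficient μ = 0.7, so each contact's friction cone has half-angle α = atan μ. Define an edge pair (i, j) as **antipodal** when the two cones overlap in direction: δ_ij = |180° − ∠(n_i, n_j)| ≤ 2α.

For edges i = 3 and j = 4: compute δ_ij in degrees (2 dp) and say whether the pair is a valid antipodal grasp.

δ = 82.14°, invalid

α = atan 0.7 = 34.99°;  2α = 69.98°
edge 3: e_3 = (-2.07, +1.64);  n_3 = (+0.6210, +0.7838)
edge 4: e_4 = (-2.27, -3.85);  n_4 = (-0.8614, +0.5079)
∠(n_3, n_4) = 97.86°
δ = |180° − 97.86°| = 82.14°
82.14° > 2α = 69.98°  →  invalid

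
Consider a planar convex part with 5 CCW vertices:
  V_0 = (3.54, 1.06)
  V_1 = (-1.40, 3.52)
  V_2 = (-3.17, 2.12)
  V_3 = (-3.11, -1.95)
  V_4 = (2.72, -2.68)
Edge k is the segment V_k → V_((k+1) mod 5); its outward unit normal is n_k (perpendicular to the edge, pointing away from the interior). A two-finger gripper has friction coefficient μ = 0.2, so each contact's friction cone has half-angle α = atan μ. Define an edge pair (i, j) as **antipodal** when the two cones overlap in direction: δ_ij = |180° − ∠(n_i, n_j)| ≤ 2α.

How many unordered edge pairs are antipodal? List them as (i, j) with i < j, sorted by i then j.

α = atan 0.2 = 11.31°;  2α = 22.62°
n_0 = (+0.4458, +0.8952)
n_1 = (-0.6204, +0.7843)
n_2 = (-0.9999, -0.0147)
n_3 = (-0.1242, -0.9923)
n_4 = (+0.9768, -0.2142)
  (0,1): δ = 115.19°  ·
  (0,2): δ = 62.68°  ·
  (0,3): δ = 19.34°  ✓
  (0,4): δ = 104.11°  ·
  (1,2): δ = 127.50°  ·
  (1,3): δ = 45.48°  ·
  (1,4): δ = 39.29°  ·
  (2,3): δ = 97.98°  ·
  (2,4): δ = 13.21°  ✓
  (3,4): δ = 95.23°  ·
antipodal pairs: 2

count = 2; pairs: (0,3), (2,4)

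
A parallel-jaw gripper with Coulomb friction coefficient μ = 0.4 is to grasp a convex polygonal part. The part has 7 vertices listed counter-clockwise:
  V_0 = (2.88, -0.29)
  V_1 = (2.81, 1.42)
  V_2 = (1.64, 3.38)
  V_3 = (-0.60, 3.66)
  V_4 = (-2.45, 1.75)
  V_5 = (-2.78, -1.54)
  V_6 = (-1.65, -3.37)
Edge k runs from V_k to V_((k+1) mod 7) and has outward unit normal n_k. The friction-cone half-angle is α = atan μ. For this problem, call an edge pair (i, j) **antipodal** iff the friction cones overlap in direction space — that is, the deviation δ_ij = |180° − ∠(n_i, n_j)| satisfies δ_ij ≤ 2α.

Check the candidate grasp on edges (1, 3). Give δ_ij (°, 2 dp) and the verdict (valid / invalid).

δ = 74.92°, invalid

α = atan 0.4 = 21.80°;  2α = 43.60°
edge 1: e_1 = (-1.17, +1.96);  n_1 = (+0.8587, +0.5126)
edge 3: e_3 = (-1.85, -1.91);  n_3 = (-0.7183, +0.6957)
∠(n_1, n_3) = 105.08°
δ = |180° − 105.08°| = 74.92°
74.92° > 2α = 43.60°  →  invalid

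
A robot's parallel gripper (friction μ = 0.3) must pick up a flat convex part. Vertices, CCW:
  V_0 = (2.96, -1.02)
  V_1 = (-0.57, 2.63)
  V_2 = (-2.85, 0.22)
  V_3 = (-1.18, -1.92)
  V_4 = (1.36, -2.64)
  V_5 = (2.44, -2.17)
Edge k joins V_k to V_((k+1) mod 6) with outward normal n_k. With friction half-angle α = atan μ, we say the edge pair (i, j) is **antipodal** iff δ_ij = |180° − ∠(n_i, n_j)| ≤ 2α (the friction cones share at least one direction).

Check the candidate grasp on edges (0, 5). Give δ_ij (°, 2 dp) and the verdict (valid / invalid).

δ = 111.63°, invalid

α = atan 0.3 = 16.70°;  2α = 33.40°
edge 0: e_0 = (-3.53, +3.65);  n_0 = (+0.7188, +0.6952)
edge 5: e_5 = (+0.52, +1.15);  n_5 = (+0.9112, -0.4120)
∠(n_0, n_5) = 68.37°
δ = |180° − 68.37°| = 111.63°
111.63° > 2α = 33.40°  →  invalid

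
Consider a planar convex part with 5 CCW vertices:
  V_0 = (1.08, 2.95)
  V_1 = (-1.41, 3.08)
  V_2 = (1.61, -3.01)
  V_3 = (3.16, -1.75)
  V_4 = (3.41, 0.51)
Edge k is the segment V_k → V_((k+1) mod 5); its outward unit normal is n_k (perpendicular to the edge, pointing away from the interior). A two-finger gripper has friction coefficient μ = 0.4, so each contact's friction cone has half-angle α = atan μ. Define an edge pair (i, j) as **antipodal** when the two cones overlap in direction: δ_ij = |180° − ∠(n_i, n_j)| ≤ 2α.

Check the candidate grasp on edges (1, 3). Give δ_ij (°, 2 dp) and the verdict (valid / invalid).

δ = 32.69°, valid

α = atan 0.4 = 21.80°;  2α = 43.60°
edge 1: e_1 = (+3.02, -6.09);  n_1 = (-0.8959, -0.4443)
edge 3: e_3 = (+0.25, +2.26);  n_3 = (+0.9939, -0.1099)
∠(n_1, n_3) = 147.31°
δ = |180° − 147.31°| = 32.69°
32.69° ≤ 2α = 43.60°  →  valid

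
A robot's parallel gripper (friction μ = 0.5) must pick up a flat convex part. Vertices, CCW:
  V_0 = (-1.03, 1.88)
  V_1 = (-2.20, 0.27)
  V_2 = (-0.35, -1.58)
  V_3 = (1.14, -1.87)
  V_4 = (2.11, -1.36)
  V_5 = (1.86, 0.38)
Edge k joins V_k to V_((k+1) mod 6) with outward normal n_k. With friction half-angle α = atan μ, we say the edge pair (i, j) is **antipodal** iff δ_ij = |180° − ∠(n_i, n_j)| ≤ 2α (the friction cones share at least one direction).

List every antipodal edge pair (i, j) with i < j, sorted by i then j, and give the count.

α = atan 0.5 = 26.57°;  2α = 53.13°
n_0 = (-0.8090, +0.5879)
n_1 = (-0.7071, -0.7071)
n_2 = (-0.1910, -0.9816)
n_3 = (+0.4654, -0.8851)
n_4 = (+0.9898, +0.1422)
n_5 = (+0.4607, +0.8876)
  (0,1): δ = 98.99°  ·
  (0,2): δ = 65.01°  ·
  (0,3): δ = 26.26°  ✓
  (0,4): δ = 44.18°  ✓
  (0,5): δ = 98.58°  ·
  (1,2): δ = 146.01°  ·
  (1,3): δ = 107.27°  ·
  (1,4): δ = 36.82°  ✓
  (1,5): δ = 17.57°  ✓
  (2,3): δ = 141.25°  ·
  (2,4): δ = 70.81°  ·
  (2,5): δ = 16.42°  ✓
  (3,4): δ = 109.56°  ·
  (3,5): δ = 55.16°  ·
  (4,5): δ = 125.61°  ·
antipodal pairs: 5

count = 5; pairs: (0,3), (0,4), (1,4), (1,5), (2,5)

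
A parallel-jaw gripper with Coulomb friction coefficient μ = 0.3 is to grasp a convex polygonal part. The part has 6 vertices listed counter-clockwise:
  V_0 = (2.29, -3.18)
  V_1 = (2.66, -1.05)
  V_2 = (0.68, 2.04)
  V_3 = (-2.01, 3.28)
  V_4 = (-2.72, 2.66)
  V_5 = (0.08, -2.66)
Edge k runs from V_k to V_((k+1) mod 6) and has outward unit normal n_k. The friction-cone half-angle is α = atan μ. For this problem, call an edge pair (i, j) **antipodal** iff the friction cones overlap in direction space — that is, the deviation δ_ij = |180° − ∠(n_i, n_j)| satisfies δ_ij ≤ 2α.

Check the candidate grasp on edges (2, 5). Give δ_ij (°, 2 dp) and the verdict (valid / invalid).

α = atan 0.3 = 16.70°;  2α = 33.40°
edge 2: e_2 = (-2.69, +1.24);  n_2 = (+0.4186, +0.9082)
edge 5: e_5 = (+2.21, -0.52);  n_5 = (-0.2290, -0.9734)
∠(n_2, n_5) = 168.49°
δ = |180° − 168.49°| = 11.51°
11.51° ≤ 2α = 33.40°  →  valid

δ = 11.51°, valid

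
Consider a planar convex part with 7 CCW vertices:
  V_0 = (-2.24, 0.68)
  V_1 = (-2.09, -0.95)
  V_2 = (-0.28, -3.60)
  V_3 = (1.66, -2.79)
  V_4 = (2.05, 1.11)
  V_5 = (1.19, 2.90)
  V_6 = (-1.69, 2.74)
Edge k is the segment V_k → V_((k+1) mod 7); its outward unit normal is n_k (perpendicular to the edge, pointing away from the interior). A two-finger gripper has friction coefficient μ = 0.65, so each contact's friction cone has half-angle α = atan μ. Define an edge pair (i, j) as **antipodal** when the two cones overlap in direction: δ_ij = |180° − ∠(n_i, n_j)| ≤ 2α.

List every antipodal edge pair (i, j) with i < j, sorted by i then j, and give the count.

α = atan 0.65 = 33.02°;  2α = 66.05°
n_0 = (-0.9958, -0.0916)
n_1 = (-0.8258, -0.5640)
n_2 = (+0.3853, -0.9228)
n_3 = (+0.9950, -0.0995)
n_4 = (+0.9014, +0.4331)
n_5 = (-0.0555, +0.9985)
n_6 = (-0.9662, +0.2580)
  (0,1): δ = 150.92°  ·
  (0,2): δ = 72.60°  ·
  (0,3): δ = 10.97°  ✓
  (0,4): δ = 20.40°  ✓
  (0,5): δ = 87.92°  ·
  (0,6): δ = 159.79°  ·
  (1,2): δ = 101.67°  ·
  (1,3): δ = 40.04°  ✓
  (1,4): δ = 8.67°  ✓
  (1,5): δ = 58.85°  ✓
  (1,6): δ = 130.72°  ·
  (2,3): δ = 118.37°  ·
  (2,4): δ = 87.00°  ·
  (2,5): δ = 19.48°  ✓
  (2,6): δ = 52.39°  ✓
  (3,4): δ = 148.63°  ·
  (3,5): δ = 81.11°  ·
  (3,6): δ = 9.24°  ✓
  (4,5): δ = 112.48°  ·
  (4,6): δ = 40.61°  ✓
  (5,6): δ = 108.13°  ·
antipodal pairs: 9

count = 9; pairs: (0,3), (0,4), (1,3), (1,4), (1,5), (2,5), (2,6), (3,6), (4,6)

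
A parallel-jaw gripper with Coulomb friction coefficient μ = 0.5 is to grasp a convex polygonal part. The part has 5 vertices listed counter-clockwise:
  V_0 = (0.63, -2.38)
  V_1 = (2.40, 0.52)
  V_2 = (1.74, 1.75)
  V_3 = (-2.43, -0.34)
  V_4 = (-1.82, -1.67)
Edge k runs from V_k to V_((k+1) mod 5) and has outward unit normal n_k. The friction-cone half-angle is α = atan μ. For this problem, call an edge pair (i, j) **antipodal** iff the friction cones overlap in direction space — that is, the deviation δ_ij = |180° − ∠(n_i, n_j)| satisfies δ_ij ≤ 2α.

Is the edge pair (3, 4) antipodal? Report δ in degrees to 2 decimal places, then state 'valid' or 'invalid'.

δ = 130.80°, invalid

α = atan 0.5 = 26.57°;  2α = 53.13°
edge 3: e_3 = (+0.61, -1.33);  n_3 = (-0.9090, -0.4169)
edge 4: e_4 = (+2.45, -0.71);  n_4 = (-0.2783, -0.9605)
∠(n_3, n_4) = 49.20°
δ = |180° − 49.20°| = 130.80°
130.80° > 2α = 53.13°  →  invalid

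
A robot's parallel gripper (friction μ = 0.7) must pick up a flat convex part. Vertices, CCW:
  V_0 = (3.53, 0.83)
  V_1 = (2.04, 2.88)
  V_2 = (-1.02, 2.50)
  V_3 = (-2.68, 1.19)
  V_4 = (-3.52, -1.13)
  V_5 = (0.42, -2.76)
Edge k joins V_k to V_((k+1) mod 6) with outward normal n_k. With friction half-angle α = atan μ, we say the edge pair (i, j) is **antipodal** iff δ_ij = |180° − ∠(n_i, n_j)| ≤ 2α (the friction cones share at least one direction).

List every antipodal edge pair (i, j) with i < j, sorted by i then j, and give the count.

count = 7; pairs: (0,3), (0,4), (1,4), (1,5), (2,4), (2,5), (3,5)

α = atan 0.7 = 34.99°;  2α = 69.98°
n_0 = (+0.8089, +0.5879)
n_1 = (-0.1232, +0.9924)
n_2 = (-0.6195, +0.7850)
n_3 = (-0.9403, +0.3404)
n_4 = (-0.3823, -0.9240)
n_5 = (+0.7558, -0.6548)
  (0,1): δ = 118.93°  ·
  (0,2): δ = 87.73°  ·
  (0,3): δ = 55.91°  ✓
  (0,4): δ = 31.51°  ✓
  (0,5): δ = 103.09°  ·
  (1,2): δ = 148.80°  ·
  (1,3): δ = 116.98°  ·
  (1,4): δ = 29.55°  ✓
  (1,5): δ = 42.02°  ✓
  (2,3): δ = 148.18°  ·
  (2,4): δ = 60.75°  ✓
  (2,5): δ = 10.82°  ✓
  (3,4): δ = 92.57°  ·
  (3,5): δ = 21.00°  ✓
  (4,5): δ = 108.43°  ·
antipodal pairs: 7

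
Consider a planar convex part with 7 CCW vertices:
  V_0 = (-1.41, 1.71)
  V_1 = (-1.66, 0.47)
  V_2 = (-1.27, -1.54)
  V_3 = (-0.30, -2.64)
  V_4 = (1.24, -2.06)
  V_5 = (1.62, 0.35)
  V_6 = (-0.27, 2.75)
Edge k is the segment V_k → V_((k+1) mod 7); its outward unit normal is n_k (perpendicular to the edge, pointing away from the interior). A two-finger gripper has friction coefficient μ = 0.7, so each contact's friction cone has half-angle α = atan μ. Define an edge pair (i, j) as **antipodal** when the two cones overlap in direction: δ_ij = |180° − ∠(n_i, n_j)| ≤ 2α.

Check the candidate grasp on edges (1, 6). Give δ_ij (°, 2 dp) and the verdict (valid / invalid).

α = atan 0.7 = 34.99°;  2α = 69.98°
edge 1: e_1 = (+0.39, -2.01);  n_1 = (-0.9817, -0.1905)
edge 6: e_6 = (-1.14, -1.04);  n_6 = (-0.6740, +0.7388)
∠(n_1, n_6) = 58.61°
δ = |180° − 58.61°| = 121.39°
121.39° > 2α = 69.98°  →  invalid

δ = 121.39°, invalid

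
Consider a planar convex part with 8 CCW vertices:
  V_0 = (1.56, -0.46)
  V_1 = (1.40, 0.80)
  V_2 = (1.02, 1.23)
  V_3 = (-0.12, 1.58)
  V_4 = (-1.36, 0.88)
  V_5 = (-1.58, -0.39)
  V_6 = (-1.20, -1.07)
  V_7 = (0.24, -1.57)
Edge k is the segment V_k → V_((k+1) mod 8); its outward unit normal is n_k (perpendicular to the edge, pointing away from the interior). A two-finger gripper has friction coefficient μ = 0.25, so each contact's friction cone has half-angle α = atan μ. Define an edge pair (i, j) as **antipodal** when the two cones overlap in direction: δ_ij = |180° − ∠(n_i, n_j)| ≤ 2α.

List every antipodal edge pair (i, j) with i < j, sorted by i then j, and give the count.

count = 5; pairs: (0,4), (0,5), (1,5), (2,6), (3,7)

α = atan 0.25 = 14.04°;  2α = 28.07°
n_0 = (+0.9920, +0.1260)
n_1 = (+0.7493, +0.6622)
n_2 = (+0.2935, +0.9560)
n_3 = (-0.4916, +0.8708)
n_4 = (-0.9853, +0.1707)
n_5 = (-0.8729, -0.4878)
n_6 = (-0.3280, -0.9447)
n_7 = (+0.6436, -0.7654)
  (0,1): δ = 145.77°  ·
  (0,2): δ = 114.30°  ·
  (0,3): δ = 67.79°  ·
  (0,4): δ = 17.06°  ✓
  (0,5): δ = 21.96°  ✓
  (0,6): δ = 63.61°  ·
  (0,7): δ = 122.82°  ·
  (1,2): δ = 148.54°  ·
  (1,3): δ = 102.02°  ·
  (1,4): δ = 51.30°  ·
  (1,5): δ = 12.27°  ✓
  (1,6): δ = 29.38°  ·
  (1,7): δ = 88.59°  ·
  (2,3): δ = 133.49°  ·
  (2,4): δ = 82.76°  ·
  (2,5): δ = 43.74°  ·
  (2,6): δ = 2.08°  ✓
  (2,7): δ = 57.13°  ·
  (3,4): δ = 129.27°  ·
  (3,5): δ = 90.25°  ·
  (3,6): δ = 48.59°  ·
  (3,7): δ = 10.62°  ✓
  (4,5): δ = 140.97°  ·
  (4,6): δ = 99.32°  ·
  (4,7): δ = 40.11°  ·
  (5,6): δ = 138.35°  ·
  (5,7): δ = 79.14°  ·
  (6,7): δ = 120.79°  ·
antipodal pairs: 5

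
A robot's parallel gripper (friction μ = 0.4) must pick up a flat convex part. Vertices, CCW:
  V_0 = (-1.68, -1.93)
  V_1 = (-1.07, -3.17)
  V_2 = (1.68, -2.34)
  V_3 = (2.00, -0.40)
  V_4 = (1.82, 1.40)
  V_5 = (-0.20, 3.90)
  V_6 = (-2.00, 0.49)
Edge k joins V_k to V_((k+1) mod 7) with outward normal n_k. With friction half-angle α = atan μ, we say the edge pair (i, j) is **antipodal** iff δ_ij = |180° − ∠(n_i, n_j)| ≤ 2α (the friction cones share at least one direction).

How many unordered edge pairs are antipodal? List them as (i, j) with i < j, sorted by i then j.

count = 8; pairs: (0,2), (0,3), (0,4), (2,5), (2,6), (3,5), (3,6), (4,6)

α = atan 0.4 = 21.80°;  2α = 43.60°
n_0 = (-0.8973, -0.4414)
n_1 = (+0.2889, -0.9573)
n_2 = (+0.9867, -0.1627)
n_3 = (+0.9950, +0.0995)
n_4 = (+0.7778, +0.6285)
n_5 = (-0.8844, +0.4668)
n_6 = (-0.9914, -0.1311)
  (0,1): δ = 99.40°  ·
  (0,2): δ = 35.56°  ✓
  (0,3): δ = 20.48°  ✓
  (0,4): δ = 12.74°  ✓
  (0,5): δ = 125.98°  ·
  (0,6): δ = 161.34°  ·
  (1,2): δ = 116.16°  ·
  (1,3): δ = 101.08°  ·
  (1,4): δ = 67.86°  ·
  (1,5): δ = 45.38°  ·
  (1,6): δ = 80.74°  ·
  (2,3): δ = 164.92°  ·
  (2,4): δ = 131.70°  ·
  (2,5): δ = 18.46°  ✓
  (2,6): δ = 16.90°  ✓
  (3,4): δ = 146.77°  ·
  (3,5): δ = 33.54°  ✓
  (3,6): δ = 1.82°  ✓
  (4,5): δ = 66.77°  ·
  (4,6): δ = 31.41°  ✓
  (5,6): δ = 144.64°  ·
antipodal pairs: 8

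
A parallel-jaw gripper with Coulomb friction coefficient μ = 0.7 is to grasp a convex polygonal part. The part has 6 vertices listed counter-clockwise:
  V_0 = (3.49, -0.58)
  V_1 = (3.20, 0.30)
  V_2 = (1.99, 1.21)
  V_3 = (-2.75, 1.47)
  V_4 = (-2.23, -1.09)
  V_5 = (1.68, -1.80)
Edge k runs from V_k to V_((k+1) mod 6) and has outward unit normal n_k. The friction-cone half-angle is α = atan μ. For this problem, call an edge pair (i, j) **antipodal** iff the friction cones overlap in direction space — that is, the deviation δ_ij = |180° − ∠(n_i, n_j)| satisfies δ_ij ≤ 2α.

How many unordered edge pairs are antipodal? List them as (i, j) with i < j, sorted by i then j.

count = 7; pairs: (0,3), (0,4), (1,3), (1,4), (2,4), (2,5), (3,5)

α = atan 0.7 = 34.99°;  2α = 69.98°
n_0 = (+0.9498, +0.3130)
n_1 = (+0.6011, +0.7992)
n_2 = (+0.0548, +0.9985)
n_3 = (-0.9800, -0.1991)
n_4 = (-0.1787, -0.9839)
n_5 = (+0.5589, -0.8292)
  (0,1): δ = 145.18°  ·
  (0,2): δ = 111.38°  ·
  (0,3): δ = 6.76°  ✓
  (0,4): δ = 61.47°  ✓
  (0,5): δ = 105.74°  ·
  (1,2): δ = 146.19°  ·
  (1,3): δ = 41.57°  ✓
  (1,4): δ = 26.65°  ✓
  (1,5): δ = 70.93°  ·
  (2,3): δ = 75.38°  ·
  (2,4): δ = 7.15°  ✓
  (2,5): δ = 37.12°  ✓
  (3,4): δ = 111.77°  ·
  (3,5): δ = 67.50°  ✓
  (4,5): δ = 135.73°  ·
antipodal pairs: 7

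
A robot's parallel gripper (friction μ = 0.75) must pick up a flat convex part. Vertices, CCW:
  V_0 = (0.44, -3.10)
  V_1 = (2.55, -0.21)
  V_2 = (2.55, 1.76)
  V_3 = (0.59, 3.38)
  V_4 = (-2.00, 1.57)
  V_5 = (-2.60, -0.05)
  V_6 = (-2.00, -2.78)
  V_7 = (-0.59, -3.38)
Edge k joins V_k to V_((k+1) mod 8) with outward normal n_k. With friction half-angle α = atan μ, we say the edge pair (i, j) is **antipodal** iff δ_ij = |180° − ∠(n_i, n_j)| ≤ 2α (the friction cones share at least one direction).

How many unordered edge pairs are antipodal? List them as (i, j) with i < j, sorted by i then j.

α = atan 0.75 = 36.87°;  2α = 73.74°
n_0 = (+0.8076, -0.5897)
n_1 = (+1.0000, -0.0000)
n_2 = (+0.6371, +0.7708)
n_3 = (-0.5728, +0.8197)
n_4 = (-0.9377, +0.3473)
n_5 = (-0.9767, -0.2147)
n_6 = (-0.3916, -0.9202)
n_7 = (+0.2623, -0.9650)
  (0,1): δ = 143.87°  ·
  (0,2): δ = 93.44°  ·
  (0,3): δ = 18.92°  ✓
  (0,4): δ = 15.81°  ✓
  (0,5): δ = 48.53°  ✓
  (0,6): δ = 103.08°  ·
  (0,7): δ = 141.34°  ·
  (1,2): δ = 129.57°  ·
  (1,3): δ = 55.05°  ✓
  (1,4): δ = 20.32°  ✓
  (1,5): δ = 12.40°  ✓
  (1,6): δ = 66.95°  ✓
  (1,7): δ = 105.21°  ·
  (2,3): δ = 105.48°  ·
  (2,4): δ = 70.75°  ✓
  (2,5): δ = 38.03°  ✓
  (2,6): δ = 16.52°  ✓
  (2,7): δ = 54.78°  ✓
  (3,4): δ = 145.27°  ·
  (3,5): δ = 112.55°  ·
  (3,6): δ = 58.00°  ✓
  (3,7): δ = 19.74°  ✓
  (4,5): δ = 147.28°  ·
  (4,6): δ = 92.73°  ·
  (4,7): δ = 54.47°  ✓
  (5,6): δ = 125.45°  ·
  (5,7): δ = 87.19°  ·
  (6,7): δ = 141.74°  ·
antipodal pairs: 14

count = 14; pairs: (0,3), (0,4), (0,5), (1,3), (1,4), (1,5), (1,6), (2,4), (2,5), (2,6), (2,7), (3,6), (3,7), (4,7)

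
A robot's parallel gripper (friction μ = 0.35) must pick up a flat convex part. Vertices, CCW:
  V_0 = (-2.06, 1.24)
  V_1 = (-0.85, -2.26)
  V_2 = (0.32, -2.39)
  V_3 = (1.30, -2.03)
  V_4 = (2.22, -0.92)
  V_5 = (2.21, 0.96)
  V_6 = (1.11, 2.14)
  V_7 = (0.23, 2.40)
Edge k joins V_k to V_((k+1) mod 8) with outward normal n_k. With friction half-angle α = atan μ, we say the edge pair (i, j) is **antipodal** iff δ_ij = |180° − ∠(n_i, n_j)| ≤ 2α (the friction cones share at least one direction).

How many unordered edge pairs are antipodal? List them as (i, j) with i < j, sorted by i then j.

α = atan 0.35 = 19.29°;  2α = 38.58°
n_0 = (-0.9451, -0.3267)
n_1 = (-0.1104, -0.9939)
n_2 = (+0.3448, -0.9387)
n_3 = (+0.7699, -0.6381)
n_4 = (+1.0000, +0.0053)
n_5 = (+0.7315, +0.6819)
n_6 = (+0.2833, +0.9590)
n_7 = (-0.4519, +0.8921)
  (0,1): δ = 115.41°  ·
  (0,2): δ = 88.90°  ·
  (0,3): δ = 58.72°  ·
  (0,4): δ = 18.77°  ✓
  (0,5): δ = 23.92°  ✓
  (0,6): δ = 54.47°  ·
  (0,7): δ = 97.79°  ·
  (1,2): δ = 153.49°  ·
  (1,3): δ = 123.31°  ·
  (1,4): δ = 83.36°  ·
  (1,5): δ = 40.67°  ·
  (1,6): δ = 10.12°  ✓
  (1,7): δ = 33.20°  ✓
  (2,3): δ = 149.82°  ·
  (2,4): δ = 109.87°  ·
  (2,5): δ = 67.18°  ·
  (2,6): δ = 36.63°  ✓
  (2,7): δ = 6.69°  ✓
  (3,4): δ = 140.04°  ·
  (3,5): δ = 97.36°  ·
  (3,6): δ = 66.81°  ·
  (3,7): δ = 23.48°  ✓
  (4,5): δ = 137.31°  ·
  (4,6): δ = 106.76°  ·
  (4,7): δ = 63.44°  ·
  (5,6): δ = 149.45°  ·
  (5,7): δ = 106.13°  ·
  (6,7): δ = 136.68°  ·
antipodal pairs: 7

count = 7; pairs: (0,4), (0,5), (1,6), (1,7), (2,6), (2,7), (3,7)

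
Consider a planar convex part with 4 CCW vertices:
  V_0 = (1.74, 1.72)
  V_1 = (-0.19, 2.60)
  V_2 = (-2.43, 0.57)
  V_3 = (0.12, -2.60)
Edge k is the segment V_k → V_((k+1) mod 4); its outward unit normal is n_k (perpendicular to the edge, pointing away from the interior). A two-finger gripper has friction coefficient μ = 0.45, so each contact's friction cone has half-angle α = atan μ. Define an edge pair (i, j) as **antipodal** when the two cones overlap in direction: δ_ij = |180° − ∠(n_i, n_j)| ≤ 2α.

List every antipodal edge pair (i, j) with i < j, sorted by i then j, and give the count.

α = atan 0.45 = 24.23°;  2α = 48.46°
n_0 = (+0.4149, +0.9099)
n_1 = (-0.6715, +0.7410)
n_2 = (-0.7792, -0.6268)
n_3 = (+0.9363, -0.3511)
  (0,1): δ = 113.30°  ·
  (0,2): δ = 26.68°  ✓
  (0,3): δ = 93.95°  ·
  (1,2): δ = 93.37°  ·
  (1,3): δ = 27.26°  ✓
  (2,3): δ = 59.37°  ·
antipodal pairs: 2

count = 2; pairs: (0,2), (1,3)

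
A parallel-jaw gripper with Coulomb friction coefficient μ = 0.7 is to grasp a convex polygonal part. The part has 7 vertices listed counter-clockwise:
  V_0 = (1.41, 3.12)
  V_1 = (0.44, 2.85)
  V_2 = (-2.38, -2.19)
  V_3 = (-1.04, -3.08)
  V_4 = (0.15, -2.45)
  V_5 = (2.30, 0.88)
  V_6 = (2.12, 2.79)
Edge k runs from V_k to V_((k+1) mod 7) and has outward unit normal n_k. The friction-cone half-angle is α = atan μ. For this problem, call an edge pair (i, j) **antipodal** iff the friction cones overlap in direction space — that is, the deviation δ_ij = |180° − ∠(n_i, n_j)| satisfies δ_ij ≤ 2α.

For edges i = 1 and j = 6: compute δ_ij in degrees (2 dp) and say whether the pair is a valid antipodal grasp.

α = atan 0.7 = 34.99°;  2α = 69.98°
edge 1: e_1 = (-2.82, -5.04);  n_1 = (-0.8727, +0.4883)
edge 6: e_6 = (-0.71, +0.33);  n_6 = (+0.4215, +0.9068)
∠(n_1, n_6) = 85.70°
δ = |180° − 85.70°| = 94.30°
94.30° > 2α = 69.98°  →  invalid

δ = 94.30°, invalid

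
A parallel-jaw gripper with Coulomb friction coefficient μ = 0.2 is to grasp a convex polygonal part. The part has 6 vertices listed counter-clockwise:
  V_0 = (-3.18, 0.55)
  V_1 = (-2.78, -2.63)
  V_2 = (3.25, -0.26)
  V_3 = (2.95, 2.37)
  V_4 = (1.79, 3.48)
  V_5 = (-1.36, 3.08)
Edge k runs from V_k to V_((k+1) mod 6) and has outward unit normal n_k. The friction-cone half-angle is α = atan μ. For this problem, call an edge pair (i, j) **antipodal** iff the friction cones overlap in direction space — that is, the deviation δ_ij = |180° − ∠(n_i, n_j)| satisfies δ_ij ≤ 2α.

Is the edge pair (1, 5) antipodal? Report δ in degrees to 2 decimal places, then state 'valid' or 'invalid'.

α = atan 0.2 = 11.31°;  2α = 22.62°
edge 1: e_1 = (+6.03, +2.37);  n_1 = (+0.3658, -0.9307)
edge 5: e_5 = (-1.82, -2.53);  n_5 = (-0.8118, +0.5840)
∠(n_1, n_5) = 147.19°
δ = |180° − 147.19°| = 32.81°
32.81° > 2α = 22.62°  →  invalid

δ = 32.81°, invalid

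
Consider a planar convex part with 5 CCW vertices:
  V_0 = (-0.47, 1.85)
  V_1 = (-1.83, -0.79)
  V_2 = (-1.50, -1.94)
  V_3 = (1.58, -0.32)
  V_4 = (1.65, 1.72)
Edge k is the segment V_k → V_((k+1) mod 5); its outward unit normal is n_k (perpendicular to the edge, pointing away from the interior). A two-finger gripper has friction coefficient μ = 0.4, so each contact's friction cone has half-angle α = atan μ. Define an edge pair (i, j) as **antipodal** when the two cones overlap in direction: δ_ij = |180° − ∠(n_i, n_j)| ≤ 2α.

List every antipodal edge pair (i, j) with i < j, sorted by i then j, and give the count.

count = 4; pairs: (0,2), (0,3), (1,3), (2,4)

α = atan 0.4 = 21.80°;  2α = 43.60°
n_0 = (-0.8890, +0.4580)
n_1 = (-0.9612, -0.2758)
n_2 = (+0.4655, -0.8850)
n_3 = (+0.9994, -0.0343)
n_4 = (+0.0612, +0.9981)
  (0,1): δ = 136.73°  ·
  (0,2): δ = 35.00°  ✓
  (0,3): δ = 25.29°  ✓
  (0,4): δ = 113.75°  ·
  (1,2): δ = 78.27°  ·
  (1,3): δ = 17.98°  ✓
  (1,4): δ = 70.48°  ·
  (2,3): δ = 119.71°  ·
  (2,4): δ = 31.25°  ✓
  (3,4): δ = 91.54°  ·
antipodal pairs: 4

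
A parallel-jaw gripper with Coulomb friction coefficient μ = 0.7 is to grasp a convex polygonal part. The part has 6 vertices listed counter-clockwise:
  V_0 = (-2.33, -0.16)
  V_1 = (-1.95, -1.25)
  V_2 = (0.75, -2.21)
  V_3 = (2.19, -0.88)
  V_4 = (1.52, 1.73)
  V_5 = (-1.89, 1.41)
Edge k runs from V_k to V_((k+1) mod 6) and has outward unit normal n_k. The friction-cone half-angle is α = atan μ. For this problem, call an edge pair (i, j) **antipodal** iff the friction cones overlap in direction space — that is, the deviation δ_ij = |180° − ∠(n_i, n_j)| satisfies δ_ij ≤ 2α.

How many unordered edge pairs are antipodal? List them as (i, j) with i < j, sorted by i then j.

α = atan 0.7 = 34.99°;  2α = 69.98°
n_0 = (-0.9443, -0.3292)
n_1 = (-0.3350, -0.9422)
n_2 = (+0.6785, -0.7346)
n_3 = (+0.9686, +0.2486)
n_4 = (-0.0934, +0.9956)
n_5 = (-0.9629, +0.2699)
  (0,1): δ = 128.79°  ·
  (0,2): δ = 66.49°  ✓
  (0,3): δ = 4.82°  ✓
  (0,4): δ = 76.14°  ·
  (0,5): δ = 145.12°  ·
  (1,2): δ = 117.70°  ·
  (1,3): δ = 56.03°  ✓
  (1,4): δ = 24.93°  ✓
  (1,5): δ = 93.92°  ·
  (2,3): δ = 118.33°  ·
  (2,4): δ = 37.36°  ✓
  (2,5): δ = 31.62°  ✓
  (3,4): δ = 99.04°  ·
  (3,5): δ = 30.05°  ✓
  (4,5): δ = 111.02°  ·
antipodal pairs: 7

count = 7; pairs: (0,2), (0,3), (1,3), (1,4), (2,4), (2,5), (3,5)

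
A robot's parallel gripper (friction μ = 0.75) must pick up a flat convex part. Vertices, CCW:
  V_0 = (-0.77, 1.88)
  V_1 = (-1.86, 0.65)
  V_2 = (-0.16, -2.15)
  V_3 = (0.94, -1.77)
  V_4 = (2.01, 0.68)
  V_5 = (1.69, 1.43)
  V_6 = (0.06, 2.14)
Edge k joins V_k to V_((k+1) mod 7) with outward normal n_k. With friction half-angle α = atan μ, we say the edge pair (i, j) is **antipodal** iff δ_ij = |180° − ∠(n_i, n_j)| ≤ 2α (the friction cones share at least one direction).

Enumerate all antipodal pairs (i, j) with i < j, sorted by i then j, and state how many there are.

α = atan 0.75 = 36.87°;  2α = 73.74°
n_0 = (-0.7484, +0.6632)
n_1 = (-0.8548, -0.5190)
n_2 = (+0.3265, -0.9452)
n_3 = (+0.9164, -0.4002)
n_4 = (+0.9198, +0.3924)
n_5 = (+0.3993, +0.9168)
n_6 = (-0.2989, +0.9543)
  (0,1): δ = 107.19°  ·
  (0,2): δ = 29.40°  ✓
  (0,3): δ = 17.95°  ✓
  (0,4): δ = 64.65°  ✓
  (0,5): δ = 108.01°  ·
  (0,6): δ = 148.94°  ·
  (1,2): δ = 102.21°  ·
  (1,3): δ = 54.86°  ✓
  (1,4): δ = 8.16°  ✓
  (1,5): δ = 35.20°  ✓
  (1,6): δ = 76.13°  ·
  (2,3): δ = 132.65°  ·
  (2,4): δ = 85.95°  ·
  (2,5): δ = 42.59°  ✓
  (2,6): δ = 1.66°  ✓
  (3,4): δ = 133.30°  ·
  (3,5): δ = 89.94°  ·
  (3,6): δ = 49.01°  ✓
  (4,5): δ = 136.64°  ·
  (4,6): δ = 95.71°  ·
  (5,6): δ = 139.07°  ·
antipodal pairs: 9

count = 9; pairs: (0,2), (0,3), (0,4), (1,3), (1,4), (1,5), (2,5), (2,6), (3,6)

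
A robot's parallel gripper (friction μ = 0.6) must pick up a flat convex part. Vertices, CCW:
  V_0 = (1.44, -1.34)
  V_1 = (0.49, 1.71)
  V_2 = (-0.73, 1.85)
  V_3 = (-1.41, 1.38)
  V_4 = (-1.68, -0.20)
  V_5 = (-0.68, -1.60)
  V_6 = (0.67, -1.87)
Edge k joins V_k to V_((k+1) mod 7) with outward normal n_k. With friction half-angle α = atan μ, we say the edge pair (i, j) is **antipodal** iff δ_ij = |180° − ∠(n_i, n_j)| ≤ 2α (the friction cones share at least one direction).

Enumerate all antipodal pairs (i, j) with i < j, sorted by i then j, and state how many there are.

count = 9; pairs: (0,3), (0,4), (0,5), (1,4), (1,5), (1,6), (2,5), (2,6), (3,6)

α = atan 0.6 = 30.96°;  2α = 61.93°
n_0 = (+0.9548, +0.2974)
n_1 = (+0.1140, +0.9935)
n_2 = (-0.5686, +0.8226)
n_3 = (-0.9857, +0.1684)
n_4 = (-0.8137, -0.5812)
n_5 = (-0.1961, -0.9806)
n_6 = (+0.5670, -0.8237)
  (0,1): δ = 113.85°  ·
  (0,2): δ = 72.65°  ·
  (0,3): δ = 27.00°  ✓
  (0,4): δ = 18.24°  ✓
  (0,5): δ = 61.39°  ✓
  (0,6): δ = 107.24°  ·
  (1,2): δ = 138.80°  ·
  (1,3): δ = 93.15°  ·
  (1,4): δ = 47.92°  ✓
  (1,5): δ = 4.76°  ✓
  (1,6): δ = 41.09°  ✓
  (2,3): δ = 134.35°  ·
  (2,4): δ = 89.11°  ·
  (2,5): δ = 45.96°  ✓
  (2,6): δ = 0.11°  ✓
  (3,4): δ = 134.76°  ·
  (3,5): δ = 91.61°  ·
  (3,6): δ = 45.76°  ✓
  (4,5): δ = 136.85°  ·
  (4,6): δ = 91.00°  ·
  (5,6): δ = 134.15°  ·
antipodal pairs: 9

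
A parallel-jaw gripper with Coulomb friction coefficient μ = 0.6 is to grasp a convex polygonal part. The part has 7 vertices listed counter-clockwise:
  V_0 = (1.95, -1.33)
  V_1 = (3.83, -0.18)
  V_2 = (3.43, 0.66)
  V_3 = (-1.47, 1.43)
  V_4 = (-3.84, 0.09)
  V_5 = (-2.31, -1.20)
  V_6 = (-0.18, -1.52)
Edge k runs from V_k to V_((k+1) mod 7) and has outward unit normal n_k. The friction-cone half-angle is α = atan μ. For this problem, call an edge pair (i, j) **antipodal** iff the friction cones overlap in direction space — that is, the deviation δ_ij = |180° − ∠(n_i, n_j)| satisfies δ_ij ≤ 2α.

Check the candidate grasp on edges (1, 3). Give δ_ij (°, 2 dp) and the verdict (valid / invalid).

δ = 85.98°, invalid

α = atan 0.6 = 30.96°;  2α = 61.93°
edge 1: e_1 = (-0.40, +0.84);  n_1 = (+0.9029, +0.4299)
edge 3: e_3 = (-2.37, -1.34);  n_3 = (-0.4922, +0.8705)
∠(n_1, n_3) = 94.02°
δ = |180° − 94.02°| = 85.98°
85.98° > 2α = 61.93°  →  invalid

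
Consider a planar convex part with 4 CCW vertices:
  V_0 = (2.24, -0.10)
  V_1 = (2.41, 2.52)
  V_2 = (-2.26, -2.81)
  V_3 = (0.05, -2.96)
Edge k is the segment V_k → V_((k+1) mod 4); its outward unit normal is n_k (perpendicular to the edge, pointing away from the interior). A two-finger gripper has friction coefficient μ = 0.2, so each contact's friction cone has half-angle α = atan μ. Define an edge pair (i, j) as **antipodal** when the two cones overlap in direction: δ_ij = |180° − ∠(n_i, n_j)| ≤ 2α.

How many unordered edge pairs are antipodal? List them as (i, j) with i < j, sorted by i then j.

count = 1; pairs: (1,3)

α = atan 0.2 = 11.31°;  2α = 22.62°
n_0 = (+0.9979, -0.0647)
n_1 = (-0.7521, +0.6590)
n_2 = (-0.0648, -0.9979)
n_3 = (+0.7940, -0.6080)
  (0,1): δ = 37.51°  ·
  (0,2): δ = 90.00°  ·
  (0,3): δ = 146.27°  ·
  (1,2): δ = 52.49°  ·
  (1,3): δ = 3.78°  ✓
  (2,3): δ = 123.73°  ·
antipodal pairs: 1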